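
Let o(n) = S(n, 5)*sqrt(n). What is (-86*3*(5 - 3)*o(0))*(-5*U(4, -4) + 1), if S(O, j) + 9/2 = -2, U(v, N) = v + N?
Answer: 0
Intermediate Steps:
U(v, N) = N + v
S(O, j) = -13/2 (S(O, j) = -9/2 - 2 = -13/2)
o(n) = -13*sqrt(n)/2
(-86*3*(5 - 3)*o(0))*(-5*U(4, -4) + 1) = (-86*3*(5 - 3)*(-13*sqrt(0)/2))*(-5*(-4 + 4) + 1) = (-86*3*2*(-13/2*0))*(-5*0 + 1) = (-516*0)*(0 + 1) = -86*0*1 = 0*1 = 0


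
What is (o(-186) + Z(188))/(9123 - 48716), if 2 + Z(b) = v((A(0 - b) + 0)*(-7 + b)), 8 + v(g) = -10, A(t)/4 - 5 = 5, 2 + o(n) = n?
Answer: 208/39593 ≈ 0.0052535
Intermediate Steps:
o(n) = -2 + n
A(t) = 40 (A(t) = 20 + 4*5 = 20 + 20 = 40)
v(g) = -18 (v(g) = -8 - 10 = -18)
Z(b) = -20 (Z(b) = -2 - 18 = -20)
(o(-186) + Z(188))/(9123 - 48716) = ((-2 - 186) - 20)/(9123 - 48716) = (-188 - 20)/(-39593) = -208*(-1/39593) = 208/39593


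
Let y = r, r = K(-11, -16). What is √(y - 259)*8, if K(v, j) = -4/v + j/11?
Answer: 8*I*√31471/11 ≈ 129.02*I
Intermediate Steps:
K(v, j) = -4/v + j/11 (K(v, j) = -4/v + j*(1/11) = -4/v + j/11)
r = -12/11 (r = -4/(-11) + (1/11)*(-16) = -4*(-1/11) - 16/11 = 4/11 - 16/11 = -12/11 ≈ -1.0909)
y = -12/11 ≈ -1.0909
√(y - 259)*8 = √(-12/11 - 259)*8 = √(-2861/11)*8 = (I*√31471/11)*8 = 8*I*√31471/11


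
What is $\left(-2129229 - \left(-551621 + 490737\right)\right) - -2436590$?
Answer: $368245$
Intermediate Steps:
$\left(-2129229 - \left(-551621 + 490737\right)\right) - -2436590 = \left(-2129229 - -60884\right) + 2436590 = \left(-2129229 + 60884\right) + 2436590 = -2068345 + 2436590 = 368245$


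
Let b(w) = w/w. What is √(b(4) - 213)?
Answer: 2*I*√53 ≈ 14.56*I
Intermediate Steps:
b(w) = 1
√(b(4) - 213) = √(1 - 213) = √(-212) = 2*I*√53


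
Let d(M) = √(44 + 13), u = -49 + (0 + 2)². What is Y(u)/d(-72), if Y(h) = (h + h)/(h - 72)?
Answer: 10*√57/741 ≈ 0.10189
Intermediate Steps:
u = -45 (u = -49 + 2² = -49 + 4 = -45)
d(M) = √57
Y(h) = 2*h/(-72 + h) (Y(h) = (2*h)/(-72 + h) = 2*h/(-72 + h))
Y(u)/d(-72) = (2*(-45)/(-72 - 45))/(√57) = (2*(-45)/(-117))*(√57/57) = (2*(-45)*(-1/117))*(√57/57) = 10*(√57/57)/13 = 10*√57/741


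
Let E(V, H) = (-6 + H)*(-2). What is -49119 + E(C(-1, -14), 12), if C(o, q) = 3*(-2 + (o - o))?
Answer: -49131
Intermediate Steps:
C(o, q) = -6 (C(o, q) = 3*(-2 + 0) = 3*(-2) = -6)
E(V, H) = 12 - 2*H
-49119 + E(C(-1, -14), 12) = -49119 + (12 - 2*12) = -49119 + (12 - 24) = -49119 - 12 = -49131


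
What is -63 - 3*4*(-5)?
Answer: -3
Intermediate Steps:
-63 - 3*4*(-5) = -63 - 12*(-5) = -63 + 60 = -3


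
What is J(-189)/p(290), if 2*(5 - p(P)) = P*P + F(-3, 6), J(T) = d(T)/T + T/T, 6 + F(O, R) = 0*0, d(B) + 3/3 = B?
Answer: -379/7945938 ≈ -4.7697e-5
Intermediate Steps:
d(B) = -1 + B
F(O, R) = -6 (F(O, R) = -6 + 0*0 = -6 + 0 = -6)
J(T) = 1 + (-1 + T)/T (J(T) = (-1 + T)/T + T/T = (-1 + T)/T + 1 = 1 + (-1 + T)/T)
p(P) = 8 - P²/2 (p(P) = 5 - (P*P - 6)/2 = 5 - (P² - 6)/2 = 5 - (-6 + P²)/2 = 5 + (3 - P²/2) = 8 - P²/2)
J(-189)/p(290) = (2 - 1/(-189))/(8 - ½*290²) = (2 - 1*(-1/189))/(8 - ½*84100) = (2 + 1/189)/(8 - 42050) = (379/189)/(-42042) = (379/189)*(-1/42042) = -379/7945938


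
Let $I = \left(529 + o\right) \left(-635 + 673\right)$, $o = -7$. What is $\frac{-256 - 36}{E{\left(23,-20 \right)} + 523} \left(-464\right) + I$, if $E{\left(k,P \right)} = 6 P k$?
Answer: $\frac{44237644}{2237} \approx 19775.0$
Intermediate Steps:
$E{\left(k,P \right)} = 6 P k$
$I = 19836$ ($I = \left(529 - 7\right) \left(-635 + 673\right) = 522 \cdot 38 = 19836$)
$\frac{-256 - 36}{E{\left(23,-20 \right)} + 523} \left(-464\right) + I = \frac{-256 - 36}{6 \left(-20\right) 23 + 523} \left(-464\right) + 19836 = - \frac{292}{-2760 + 523} \left(-464\right) + 19836 = - \frac{292}{-2237} \left(-464\right) + 19836 = \left(-292\right) \left(- \frac{1}{2237}\right) \left(-464\right) + 19836 = \frac{292}{2237} \left(-464\right) + 19836 = - \frac{135488}{2237} + 19836 = \frac{44237644}{2237}$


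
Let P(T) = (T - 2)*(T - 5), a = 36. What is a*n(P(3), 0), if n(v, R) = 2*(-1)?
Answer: -72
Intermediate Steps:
P(T) = (-5 + T)*(-2 + T) (P(T) = (-2 + T)*(-5 + T) = (-5 + T)*(-2 + T))
n(v, R) = -2
a*n(P(3), 0) = 36*(-2) = -72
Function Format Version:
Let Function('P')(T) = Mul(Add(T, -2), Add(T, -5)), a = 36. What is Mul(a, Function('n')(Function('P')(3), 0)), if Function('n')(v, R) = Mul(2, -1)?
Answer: -72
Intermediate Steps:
Function('P')(T) = Mul(Add(-5, T), Add(-2, T)) (Function('P')(T) = Mul(Add(-2, T), Add(-5, T)) = Mul(Add(-5, T), Add(-2, T)))
Function('n')(v, R) = -2
Mul(a, Function('n')(Function('P')(3), 0)) = Mul(36, -2) = -72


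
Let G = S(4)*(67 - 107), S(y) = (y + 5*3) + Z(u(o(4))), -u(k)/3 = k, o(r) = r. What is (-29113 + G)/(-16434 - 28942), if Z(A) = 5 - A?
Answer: 30553/45376 ≈ 0.67333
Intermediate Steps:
u(k) = -3*k
S(y) = 32 + y (S(y) = (y + 5*3) + (5 - (-3)*4) = (y + 15) + (5 - 1*(-12)) = (15 + y) + (5 + 12) = (15 + y) + 17 = 32 + y)
G = -1440 (G = (32 + 4)*(67 - 107) = 36*(-40) = -1440)
(-29113 + G)/(-16434 - 28942) = (-29113 - 1440)/(-16434 - 28942) = -30553/(-45376) = -30553*(-1/45376) = 30553/45376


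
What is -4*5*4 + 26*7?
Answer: 102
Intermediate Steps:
-4*5*4 + 26*7 = -20*4 + 182 = -80 + 182 = 102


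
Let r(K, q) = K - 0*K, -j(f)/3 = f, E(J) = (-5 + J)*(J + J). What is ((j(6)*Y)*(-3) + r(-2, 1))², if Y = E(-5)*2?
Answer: 116596804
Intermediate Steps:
E(J) = 2*J*(-5 + J) (E(J) = (-5 + J)*(2*J) = 2*J*(-5 + J))
j(f) = -3*f
Y = 200 (Y = (2*(-5)*(-5 - 5))*2 = (2*(-5)*(-10))*2 = 100*2 = 200)
r(K, q) = K (r(K, q) = K - 1*0 = K + 0 = K)
((j(6)*Y)*(-3) + r(-2, 1))² = ((-3*6*200)*(-3) - 2)² = (-18*200*(-3) - 2)² = (-3600*(-3) - 2)² = (10800 - 2)² = 10798² = 116596804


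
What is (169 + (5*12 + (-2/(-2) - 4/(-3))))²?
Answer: 481636/9 ≈ 53515.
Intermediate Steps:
(169 + (5*12 + (-2/(-2) - 4/(-3))))² = (169 + (60 + (-2*(-½) - 4*(-⅓))))² = (169 + (60 + (1 + 4/3)))² = (169 + (60 + 7/3))² = (169 + 187/3)² = (694/3)² = 481636/9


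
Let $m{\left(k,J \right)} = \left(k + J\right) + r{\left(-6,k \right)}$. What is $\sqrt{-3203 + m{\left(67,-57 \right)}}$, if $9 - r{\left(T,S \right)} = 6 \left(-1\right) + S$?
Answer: $i \sqrt{3245} \approx 56.965 i$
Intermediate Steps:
$r{\left(T,S \right)} = 15 - S$ ($r{\left(T,S \right)} = 9 - \left(6 \left(-1\right) + S\right) = 9 - \left(-6 + S\right) = 15 - S$)
$m{\left(k,J \right)} = 15 + J$ ($m{\left(k,J \right)} = \left(k + J\right) - \left(-15 + k\right) = \left(J + k\right) - \left(-15 + k\right) = 15 + J$)
$\sqrt{-3203 + m{\left(67,-57 \right)}} = \sqrt{-3203 + \left(15 - 57\right)} = \sqrt{-3203 - 42} = \sqrt{-3245} = i \sqrt{3245}$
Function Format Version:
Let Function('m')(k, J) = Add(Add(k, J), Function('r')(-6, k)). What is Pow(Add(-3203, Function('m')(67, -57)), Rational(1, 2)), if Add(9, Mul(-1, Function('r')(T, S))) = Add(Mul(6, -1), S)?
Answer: Mul(I, Pow(3245, Rational(1, 2))) ≈ Mul(56.965, I)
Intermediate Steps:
Function('r')(T, S) = Add(15, Mul(-1, S)) (Function('r')(T, S) = Add(9, Mul(-1, Add(Mul(6, -1), S))) = Add(9, Mul(-1, Add(-6, S))) = Add(9, Add(6, Mul(-1, S))) = Add(15, Mul(-1, S)))
Function('m')(k, J) = Add(15, J) (Function('m')(k, J) = Add(Add(k, J), Add(15, Mul(-1, k))) = Add(Add(J, k), Add(15, Mul(-1, k))) = Add(15, J))
Pow(Add(-3203, Function('m')(67, -57)), Rational(1, 2)) = Pow(Add(-3203, Add(15, -57)), Rational(1, 2)) = Pow(Add(-3203, -42), Rational(1, 2)) = Pow(-3245, Rational(1, 2)) = Mul(I, Pow(3245, Rational(1, 2)))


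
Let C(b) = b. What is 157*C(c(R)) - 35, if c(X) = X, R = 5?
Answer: 750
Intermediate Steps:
157*C(c(R)) - 35 = 157*5 - 35 = 785 - 35 = 750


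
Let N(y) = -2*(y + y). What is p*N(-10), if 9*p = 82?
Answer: 3280/9 ≈ 364.44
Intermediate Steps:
p = 82/9 (p = (⅑)*82 = 82/9 ≈ 9.1111)
N(y) = -4*y
p*N(-10) = 82*(-4*(-10))/9 = (82/9)*40 = 3280/9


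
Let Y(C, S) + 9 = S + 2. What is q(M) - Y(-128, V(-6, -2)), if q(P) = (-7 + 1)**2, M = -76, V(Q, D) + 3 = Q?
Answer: 52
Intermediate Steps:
V(Q, D) = -3 + Q
Y(C, S) = -7 + S (Y(C, S) = -9 + (S + 2) = -9 + (2 + S) = -7 + S)
q(P) = 36 (q(P) = (-6)**2 = 36)
q(M) - Y(-128, V(-6, -2)) = 36 - (-7 + (-3 - 6)) = 36 - (-7 - 9) = 36 - 1*(-16) = 36 + 16 = 52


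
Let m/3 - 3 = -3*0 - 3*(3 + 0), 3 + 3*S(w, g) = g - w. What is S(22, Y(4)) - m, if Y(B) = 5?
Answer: 34/3 ≈ 11.333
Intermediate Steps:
S(w, g) = -1 - w/3 + g/3 (S(w, g) = -1 + (g - w)/3 = -1 + (-w/3 + g/3) = -1 - w/3 + g/3)
m = -18 (m = 9 + 3*(-3*0 - 3*(3 + 0)) = 9 + 3*(0 - 3*3) = 9 + 3*(0 - 9) = 9 + 3*(-9) = 9 - 27 = -18)
S(22, Y(4)) - m = (-1 - 1/3*22 + (1/3)*5) - 1*(-18) = (-1 - 22/3 + 5/3) + 18 = -20/3 + 18 = 34/3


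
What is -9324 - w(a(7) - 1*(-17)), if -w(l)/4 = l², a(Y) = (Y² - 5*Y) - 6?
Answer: -6824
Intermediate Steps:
a(Y) = -6 + Y² - 5*Y
w(l) = -4*l²
-9324 - w(a(7) - 1*(-17)) = -9324 - (-4)*((-6 + 7² - 5*7) - 1*(-17))² = -9324 - (-4)*((-6 + 49 - 35) + 17)² = -9324 - (-4)*(8 + 17)² = -9324 - (-4)*25² = -9324 - (-4)*625 = -9324 - 1*(-2500) = -9324 + 2500 = -6824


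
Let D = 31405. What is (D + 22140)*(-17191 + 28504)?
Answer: 605754585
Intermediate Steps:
(D + 22140)*(-17191 + 28504) = (31405 + 22140)*(-17191 + 28504) = 53545*11313 = 605754585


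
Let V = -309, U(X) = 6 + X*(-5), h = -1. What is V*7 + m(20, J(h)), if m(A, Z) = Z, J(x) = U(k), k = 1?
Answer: -2162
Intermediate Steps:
U(X) = 6 - 5*X
J(x) = 1 (J(x) = 6 - 5*1 = 6 - 5 = 1)
V*7 + m(20, J(h)) = -309*7 + 1 = -2163 + 1 = -2162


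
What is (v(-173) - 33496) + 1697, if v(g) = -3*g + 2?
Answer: -31278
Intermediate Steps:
v(g) = 2 - 3*g
(v(-173) - 33496) + 1697 = ((2 - 3*(-173)) - 33496) + 1697 = ((2 + 519) - 33496) + 1697 = (521 - 33496) + 1697 = -32975 + 1697 = -31278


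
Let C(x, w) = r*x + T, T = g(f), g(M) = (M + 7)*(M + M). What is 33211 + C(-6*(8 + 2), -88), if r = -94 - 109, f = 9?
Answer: 45679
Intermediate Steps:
r = -203
g(M) = 2*M*(7 + M) (g(M) = (7 + M)*(2*M) = 2*M*(7 + M))
T = 288 (T = 2*9*(7 + 9) = 2*9*16 = 288)
C(x, w) = 288 - 203*x (C(x, w) = -203*x + 288 = 288 - 203*x)
33211 + C(-6*(8 + 2), -88) = 33211 + (288 - (-1218)*(8 + 2)) = 33211 + (288 - (-1218)*10) = 33211 + (288 - 203*(-60)) = 33211 + (288 + 12180) = 33211 + 12468 = 45679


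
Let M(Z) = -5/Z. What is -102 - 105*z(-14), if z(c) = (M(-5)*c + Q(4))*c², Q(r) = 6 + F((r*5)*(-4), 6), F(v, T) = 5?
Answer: 61638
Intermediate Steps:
Q(r) = 11 (Q(r) = 6 + 5 = 11)
z(c) = c²*(11 + c) (z(c) = ((-5/(-5))*c + 11)*c² = ((-5*(-⅕))*c + 11)*c² = (1*c + 11)*c² = (c + 11)*c² = (11 + c)*c² = c²*(11 + c))
-102 - 105*z(-14) = -102 - 105*(-14)²*(11 - 14) = -102 - 20580*(-3) = -102 - 105*(-588) = -102 + 61740 = 61638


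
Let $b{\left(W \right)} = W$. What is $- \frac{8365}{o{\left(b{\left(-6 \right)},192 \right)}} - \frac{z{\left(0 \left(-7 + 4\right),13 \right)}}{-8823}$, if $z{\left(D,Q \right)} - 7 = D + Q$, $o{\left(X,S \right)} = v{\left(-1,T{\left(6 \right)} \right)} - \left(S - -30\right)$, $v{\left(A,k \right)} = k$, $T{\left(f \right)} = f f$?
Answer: $\frac{24602705}{547026} \approx 44.975$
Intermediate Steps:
$T{\left(f \right)} = f^{2}$
$o{\left(X,S \right)} = 6 - S$ ($o{\left(X,S \right)} = 6^{2} - \left(S - -30\right) = 36 - \left(S + 30\right) = 36 - \left(30 + S\right) = 6 - S$)
$z{\left(D,Q \right)} = 7 + D + Q$ ($z{\left(D,Q \right)} = 7 + \left(D + Q\right) = 7 + D + Q$)
$- \frac{8365}{o{\left(b{\left(-6 \right)},192 \right)}} - \frac{z{\left(0 \left(-7 + 4\right),13 \right)}}{-8823} = - \frac{8365}{6 - 192} - \frac{7 + 0 \left(-7 + 4\right) + 13}{-8823} = - \frac{8365}{6 - 192} - \left(7 + 0 \left(-3\right) + 13\right) \left(- \frac{1}{8823}\right) = - \frac{8365}{-186} - \left(7 + 0 + 13\right) \left(- \frac{1}{8823}\right) = \left(-8365\right) \left(- \frac{1}{186}\right) - 20 \left(- \frac{1}{8823}\right) = \frac{8365}{186} - - \frac{20}{8823} = \frac{8365}{186} + \frac{20}{8823} = \frac{24602705}{547026}$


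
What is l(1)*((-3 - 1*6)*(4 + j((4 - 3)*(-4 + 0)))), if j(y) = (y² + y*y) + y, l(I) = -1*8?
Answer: 2304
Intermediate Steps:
l(I) = -8
j(y) = y + 2*y² (j(y) = (y² + y²) + y = 2*y² + y = y + 2*y²)
l(1)*((-3 - 1*6)*(4 + j((4 - 3)*(-4 + 0)))) = -8*(-3 - 1*6)*(4 + ((4 - 3)*(-4 + 0))*(1 + 2*((4 - 3)*(-4 + 0)))) = -8*(-3 - 6)*(4 + (1*(-4))*(1 + 2*(1*(-4)))) = -(-72)*(4 - 4*(1 + 2*(-4))) = -(-72)*(4 - 4*(1 - 8)) = -(-72)*(4 - 4*(-7)) = -(-72)*(4 + 28) = -(-72)*32 = -8*(-288) = 2304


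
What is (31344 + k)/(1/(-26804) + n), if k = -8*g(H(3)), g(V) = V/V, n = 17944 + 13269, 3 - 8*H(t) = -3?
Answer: 839930144/836633251 ≈ 1.0039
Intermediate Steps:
H(t) = ¾ (H(t) = 3/8 - ⅛*(-3) = 3/8 + 3/8 = ¾)
n = 31213
g(V) = 1
k = -8 (k = -8*1 = -8)
(31344 + k)/(1/(-26804) + n) = (31344 - 8)/(1/(-26804) + 31213) = 31336/(-1/26804 + 31213) = 31336/(836633251/26804) = 31336*(26804/836633251) = 839930144/836633251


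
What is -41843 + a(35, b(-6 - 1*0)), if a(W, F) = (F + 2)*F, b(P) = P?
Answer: -41819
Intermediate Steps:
a(W, F) = F*(2 + F) (a(W, F) = (2 + F)*F = F*(2 + F))
-41843 + a(35, b(-6 - 1*0)) = -41843 + (-6 - 1*0)*(2 + (-6 - 1*0)) = -41843 + (-6 + 0)*(2 + (-6 + 0)) = -41843 - 6*(2 - 6) = -41843 - 6*(-4) = -41843 + 24 = -41819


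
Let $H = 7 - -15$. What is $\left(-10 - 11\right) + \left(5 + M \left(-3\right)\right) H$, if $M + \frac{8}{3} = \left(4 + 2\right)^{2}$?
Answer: $-2111$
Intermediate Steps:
$H = 22$ ($H = 7 + 15 = 22$)
$M = \frac{100}{3}$ ($M = - \frac{8}{3} + \left(4 + 2\right)^{2} = - \frac{8}{3} + 6^{2} = - \frac{8}{3} + 36 = \frac{100}{3} \approx 33.333$)
$\left(-10 - 11\right) + \left(5 + M \left(-3\right)\right) H = \left(-10 - 11\right) + \left(5 + \frac{100}{3} \left(-3\right)\right) 22 = -21 + \left(5 - 100\right) 22 = -21 - 2090 = -2111$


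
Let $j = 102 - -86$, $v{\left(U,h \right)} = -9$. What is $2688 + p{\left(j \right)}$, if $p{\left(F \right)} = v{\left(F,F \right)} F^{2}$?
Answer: $-315408$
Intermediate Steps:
$j = 188$ ($j = 102 + 86 = 188$)
$p{\left(F \right)} = - 9 F^{2}$
$2688 + p{\left(j \right)} = 2688 - 9 \cdot 188^{2} = 2688 - 318096 = -315408$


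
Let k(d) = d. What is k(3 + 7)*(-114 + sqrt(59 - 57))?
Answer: -1140 + 10*sqrt(2) ≈ -1125.9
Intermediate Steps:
k(3 + 7)*(-114 + sqrt(59 - 57)) = (3 + 7)*(-114 + sqrt(59 - 57)) = 10*(-114 + sqrt(2)) = -1140 + 10*sqrt(2)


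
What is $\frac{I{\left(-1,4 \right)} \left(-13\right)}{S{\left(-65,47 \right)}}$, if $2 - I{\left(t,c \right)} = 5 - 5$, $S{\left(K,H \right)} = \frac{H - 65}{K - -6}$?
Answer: $- \frac{767}{9} \approx -85.222$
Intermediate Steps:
$S{\left(K,H \right)} = \frac{-65 + H}{6 + K}$ ($S{\left(K,H \right)} = \frac{-65 + H}{K + 6} = \frac{-65 + H}{6 + K}$)
$I{\left(t,c \right)} = 2$ ($I{\left(t,c \right)} = 2 - \left(5 - 5\right) = 2 - 0 = 2 + 0 = 2$)
$\frac{I{\left(-1,4 \right)} \left(-13\right)}{S{\left(-65,47 \right)}} = \frac{2 \left(-13\right)}{\frac{1}{6 - 65} \left(-65 + 47\right)} = - \frac{26}{\frac{1}{-59} \left(-18\right)} = - \frac{26}{\left(- \frac{1}{59}\right) \left(-18\right)} = - \frac{26}{\frac{18}{59}} = \left(-26\right) \frac{59}{18} = - \frac{767}{9}$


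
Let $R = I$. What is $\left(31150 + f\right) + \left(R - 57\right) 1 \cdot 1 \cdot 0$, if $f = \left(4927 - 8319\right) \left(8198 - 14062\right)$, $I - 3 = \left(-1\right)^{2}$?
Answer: $19921838$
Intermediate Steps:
$I = 4$ ($I = 3 + \left(-1\right)^{2} = 3 + 1 = 4$)
$R = 4$
$f = 19890688$ ($f = - 3392 \left(8198 - 14062\right) = \left(-3392\right) \left(-5864\right) = 19890688$)
$\left(31150 + f\right) + \left(R - 57\right) 1 \cdot 1 \cdot 0 = \left(31150 + 19890688\right) + \left(4 - 57\right) 1 \cdot 1 \cdot 0 = 19921838 - 53 \cdot 1 \cdot 0 = 19921838 - 0 = 19921838 + 0 = 19921838$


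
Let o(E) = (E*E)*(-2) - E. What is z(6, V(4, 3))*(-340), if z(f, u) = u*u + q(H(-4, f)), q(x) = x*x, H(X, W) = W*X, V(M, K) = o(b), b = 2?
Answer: -229840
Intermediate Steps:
o(E) = -E - 2*E² (o(E) = E²*(-2) - E = -2*E² - E = -E - 2*E²)
V(M, K) = -10 (V(M, K) = -1*2*(1 + 2*2) = -1*2*(1 + 4) = -1*2*5 = -10)
q(x) = x²
z(f, u) = u² + 16*f² (z(f, u) = u*u + (f*(-4))² = u² + (-4*f)² = u² + 16*f²)
z(6, V(4, 3))*(-340) = ((-10)² + 16*6²)*(-340) = (100 + 16*36)*(-340) = (100 + 576)*(-340) = 676*(-340) = -229840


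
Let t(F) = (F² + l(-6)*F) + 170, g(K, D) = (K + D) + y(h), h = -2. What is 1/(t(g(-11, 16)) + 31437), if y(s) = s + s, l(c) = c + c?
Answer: 1/31596 ≈ 3.1650e-5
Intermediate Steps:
l(c) = 2*c
y(s) = 2*s
g(K, D) = -4 + D + K (g(K, D) = (K + D) + 2*(-2) = (D + K) - 4 = -4 + D + K)
t(F) = 170 + F² - 12*F (t(F) = (F² + (2*(-6))*F) + 170 = (F² - 12*F) + 170 = 170 + F² - 12*F)
1/(t(g(-11, 16)) + 31437) = 1/((170 + (-4 + 16 - 11)² - 12*(-4 + 16 - 11)) + 31437) = 1/((170 + 1² - 12*1) + 31437) = 1/((170 + 1 - 12) + 31437) = 1/(159 + 31437) = 1/31596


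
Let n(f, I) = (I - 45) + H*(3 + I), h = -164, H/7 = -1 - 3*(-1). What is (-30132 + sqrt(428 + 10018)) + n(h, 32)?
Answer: -29655 + sqrt(10446) ≈ -29553.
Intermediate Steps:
H = 14 (H = 7*(-1 - 3*(-1)) = 7*(-1 + 3) = 7*2 = 14)
n(f, I) = -3 + 15*I (n(f, I) = (I - 45) + 14*(3 + I) = (-45 + I) + (42 + 14*I) = -3 + 15*I)
(-30132 + sqrt(428 + 10018)) + n(h, 32) = (-30132 + sqrt(428 + 10018)) + (-3 + 15*32) = (-30132 + sqrt(10446)) + (-3 + 480) = (-30132 + sqrt(10446)) + 477 = -29655 + sqrt(10446)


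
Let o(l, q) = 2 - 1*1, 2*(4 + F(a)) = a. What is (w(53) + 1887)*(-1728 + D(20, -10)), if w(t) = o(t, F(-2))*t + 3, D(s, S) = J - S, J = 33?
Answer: -3273955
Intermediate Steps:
D(s, S) = 33 - S
F(a) = -4 + a/2
o(l, q) = 1 (o(l, q) = 2 - 1 = 1)
w(t) = 3 + t (w(t) = 1*t + 3 = t + 3 = 3 + t)
(w(53) + 1887)*(-1728 + D(20, -10)) = ((3 + 53) + 1887)*(-1728 + (33 - 1*(-10))) = (56 + 1887)*(-1728 + (33 + 10)) = 1943*(-1728 + 43) = 1943*(-1685) = -3273955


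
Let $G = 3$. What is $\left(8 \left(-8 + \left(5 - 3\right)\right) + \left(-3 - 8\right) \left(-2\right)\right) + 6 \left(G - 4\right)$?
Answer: $-32$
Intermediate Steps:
$\left(8 \left(-8 + \left(5 - 3\right)\right) + \left(-3 - 8\right) \left(-2\right)\right) + 6 \left(G - 4\right) = \left(8 \left(-8 + \left(5 - 3\right)\right) + \left(-3 - 8\right) \left(-2\right)\right) + 6 \left(3 - 4\right) = \left(8 \left(-8 + 2\right) + \left(-3 - 8\right) \left(-2\right)\right) + 6 \left(-1\right) = \left(8 \left(-6\right) + \left(-3 - 8\right) \left(-2\right)\right) - 6 = \left(-48 - -22\right) - 6 = \left(-48 + 22\right) - 6 = -26 - 6 = -32$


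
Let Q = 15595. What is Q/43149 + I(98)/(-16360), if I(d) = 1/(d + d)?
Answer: 50006260051/138359857440 ≈ 0.36142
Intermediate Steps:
I(d) = 1/(2*d)
Q/43149 + I(98)/(-16360) = 15595/43149 + ((½)/98)/(-16360) = 15595*(1/43149) + ((½)*(1/98))*(-1/16360) = 15595/43149 + (1/196)*(-1/16360) = 15595/43149 - 1/3206560 = 50006260051/138359857440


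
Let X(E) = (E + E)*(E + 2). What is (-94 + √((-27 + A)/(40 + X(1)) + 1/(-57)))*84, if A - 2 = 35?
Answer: -7896 + 28*√343482/437 ≈ -7858.4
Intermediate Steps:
X(E) = 2*E*(2 + E) (X(E) = (2*E)*(2 + E) = 2*E*(2 + E))
A = 37 (A = 2 + 35 = 37)
(-94 + √((-27 + A)/(40 + X(1)) + 1/(-57)))*84 = (-94 + √((-27 + 37)/(40 + 2*1*(2 + 1)) + 1/(-57)))*84 = (-94 + √(10/(40 + 2*1*3) - 1/57))*84 = (-94 + √(10/(40 + 6) - 1/57))*84 = (-94 + √(10/46 - 1/57))*84 = (-94 + √(10*(1/46) - 1/57))*84 = (-94 + √(5/23 - 1/57))*84 = (-94 + √(262/1311))*84 = (-94 + √343482/1311)*84 = -7896 + 28*√343482/437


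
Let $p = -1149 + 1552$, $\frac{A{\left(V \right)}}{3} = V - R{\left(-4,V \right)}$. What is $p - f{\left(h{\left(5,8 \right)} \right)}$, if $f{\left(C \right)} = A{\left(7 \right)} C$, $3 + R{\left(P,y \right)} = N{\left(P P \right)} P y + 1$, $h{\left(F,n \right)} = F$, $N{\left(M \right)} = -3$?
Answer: $1528$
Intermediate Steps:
$R{\left(P,y \right)} = -2 - 3 P y$ ($R{\left(P,y \right)} = -3 + \left(- 3 P y + 1\right) = -3 - \left(-1 + 3 P y\right) = -2 - 3 P y$)
$A{\left(V \right)} = 6 - 33 V$ ($A{\left(V \right)} = 3 \left(V - \left(-2 - - 12 V\right)\right) = 3 \left(V - \left(-2 + 12 V\right)\right) = 3 \left(2 - 11 V\right) = 6 - 33 V$)
$f{\left(C \right)} = - 225 C$ ($f{\left(C \right)} = \left(6 - 231\right) C = - 225 C$)
$p = 403$
$p - f{\left(h{\left(5,8 \right)} \right)} = 403 - \left(-225\right) 5 = 403 - -1125 = 403 + 1125 = 1528$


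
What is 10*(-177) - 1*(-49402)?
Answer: 47632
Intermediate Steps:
10*(-177) - 1*(-49402) = -1770 + 49402 = 47632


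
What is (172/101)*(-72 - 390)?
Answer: -79464/101 ≈ -786.77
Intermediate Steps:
(172/101)*(-72 - 390) = (172*(1/101))*(-462) = (172/101)*(-462) = -79464/101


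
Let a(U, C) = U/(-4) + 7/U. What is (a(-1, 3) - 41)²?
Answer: 36481/16 ≈ 2280.1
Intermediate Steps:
a(U, C) = 7/U - U/4 (a(U, C) = U*(-¼) + 7/U = -U/4 + 7/U = 7/U - U/4)
(a(-1, 3) - 41)² = ((7/(-1) - ¼*(-1)) - 41)² = ((7*(-1) + ¼) - 41)² = ((-7 + ¼) - 41)² = (-27/4 - 41)² = (-191/4)² = 36481/16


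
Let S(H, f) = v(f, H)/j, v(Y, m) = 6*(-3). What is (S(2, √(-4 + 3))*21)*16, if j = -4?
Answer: 1512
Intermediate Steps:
v(Y, m) = -18
S(H, f) = 9/2 (S(H, f) = -18/(-4) = -18*(-¼) = 9/2)
(S(2, √(-4 + 3))*21)*16 = ((9/2)*21)*16 = (189/2)*16 = 1512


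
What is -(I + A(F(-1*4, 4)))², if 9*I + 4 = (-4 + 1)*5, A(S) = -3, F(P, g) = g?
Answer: -2116/81 ≈ -26.123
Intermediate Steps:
I = -19/9 (I = -4/9 + ((-4 + 1)*5)/9 = -4/9 + (-3*5)/9 = -4/9 + (⅑)*(-15) = -4/9 - 5/3 = -19/9 ≈ -2.1111)
-(I + A(F(-1*4, 4)))² = -(-19/9 - 3)² = -(-46/9)² = -1*2116/81 = -2116/81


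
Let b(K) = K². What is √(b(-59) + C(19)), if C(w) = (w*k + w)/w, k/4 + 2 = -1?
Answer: √3470 ≈ 58.907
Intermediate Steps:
k = -12 (k = -8 + 4*(-1) = -8 - 4 = -12)
C(w) = -11 (C(w) = (w*(-12) + w)/w = (-12*w + w)/w = (-11*w)/w = -11)
√(b(-59) + C(19)) = √((-59)² - 11) = √(3481 - 11) = √3470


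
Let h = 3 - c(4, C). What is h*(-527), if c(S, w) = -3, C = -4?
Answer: -3162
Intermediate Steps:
h = 6 (h = 3 - 1*(-3) = 3 + 3 = 6)
h*(-527) = 6*(-527) = -3162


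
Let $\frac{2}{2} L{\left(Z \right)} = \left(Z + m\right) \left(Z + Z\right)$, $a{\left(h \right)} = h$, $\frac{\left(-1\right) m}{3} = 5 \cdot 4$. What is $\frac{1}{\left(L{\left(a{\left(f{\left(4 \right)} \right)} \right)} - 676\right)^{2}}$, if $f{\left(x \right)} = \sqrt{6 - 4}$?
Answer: $\frac{139}{51720576} - \frac{35 \sqrt{2}}{38790432} \approx 1.4115 \cdot 10^{-6}$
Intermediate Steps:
$m = -60$ ($m = - 3 \cdot 5 \cdot 4 = \left(-3\right) 20 = -60$)
$f{\left(x \right)} = \sqrt{2}$
$L{\left(Z \right)} = 2 Z \left(-60 + Z\right)$ ($L{\left(Z \right)} = \left(Z - 60\right) \left(Z + Z\right) = \left(-60 + Z\right) 2 Z = 2 Z \left(-60 + Z\right)$)
$\frac{1}{\left(L{\left(a{\left(f{\left(4 \right)} \right)} \right)} - 676\right)^{2}} = \frac{1}{\left(2 \sqrt{2} \left(-60 + \sqrt{2}\right) - 676\right)^{2}} = \frac{1}{\left(-676 + 2 \sqrt{2} \left(-60 + \sqrt{2}\right)\right)^{2}}$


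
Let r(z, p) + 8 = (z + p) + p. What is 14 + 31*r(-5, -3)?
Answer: -575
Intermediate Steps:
r(z, p) = -8 + z + 2*p (r(z, p) = -8 + ((z + p) + p) = -8 + ((p + z) + p) = -8 + (z + 2*p) = -8 + z + 2*p)
14 + 31*r(-5, -3) = 14 + 31*(-8 - 5 + 2*(-3)) = 14 + 31*(-8 - 5 - 6) = 14 + 31*(-19) = 14 - 589 = -575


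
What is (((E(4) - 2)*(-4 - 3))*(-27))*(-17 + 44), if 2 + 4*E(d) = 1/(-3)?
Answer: -52731/4 ≈ -13183.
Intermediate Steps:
E(d) = -7/12 (E(d) = -½ + (¼)/(-3) = -½ + (¼)*(-⅓) = -½ - 1/12 = -7/12)
(((E(4) - 2)*(-4 - 3))*(-27))*(-17 + 44) = (((-7/12 - 2)*(-4 - 3))*(-27))*(-17 + 44) = (-31/12*(-7)*(-27))*27 = ((217/12)*(-27))*27 = -1953/4*27 = -52731/4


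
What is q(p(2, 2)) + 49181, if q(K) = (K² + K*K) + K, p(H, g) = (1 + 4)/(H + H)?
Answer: 393483/8 ≈ 49185.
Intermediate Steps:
p(H, g) = 5/(2*H) (p(H, g) = 5/((2*H)) = 5*(1/(2*H)) = 5/(2*H))
q(K) = K + 2*K² (q(K) = (K² + K²) + K = 2*K² + K = K + 2*K²)
q(p(2, 2)) + 49181 = ((5/2)/2)*(1 + 2*((5/2)/2)) + 49181 = ((5/2)*(½))*(1 + 2*((5/2)*(½))) + 49181 = 5*(1 + 2*(5/4))/4 + 49181 = 5*(1 + 5/2)/4 + 49181 = (5/4)*(7/2) + 49181 = 35/8 + 49181 = 393483/8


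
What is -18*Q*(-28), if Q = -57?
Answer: -28728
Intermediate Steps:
-18*Q*(-28) = -18*(-57)*(-28) = 1026*(-28) = -28728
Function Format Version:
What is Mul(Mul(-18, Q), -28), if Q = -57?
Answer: -28728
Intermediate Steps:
Mul(Mul(-18, Q), -28) = Mul(Mul(-18, -57), -28) = Mul(1026, -28) = -28728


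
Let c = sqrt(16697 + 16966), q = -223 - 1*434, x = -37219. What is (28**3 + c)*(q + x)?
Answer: -831453952 - 265132*sqrt(687) ≈ -8.3840e+8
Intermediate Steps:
q = -657 (q = -223 - 434 = -657)
c = 7*sqrt(687) (c = sqrt(33663) = 7*sqrt(687) ≈ 183.47)
(28**3 + c)*(q + x) = (28**3 + 7*sqrt(687))*(-657 - 37219) = (21952 + 7*sqrt(687))*(-37876) = -831453952 - 265132*sqrt(687)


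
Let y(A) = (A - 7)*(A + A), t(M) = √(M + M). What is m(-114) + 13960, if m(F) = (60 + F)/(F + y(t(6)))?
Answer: 6687245/479 - 126*√3/479 ≈ 13960.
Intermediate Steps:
t(M) = √2*√M (t(M) = √(2*M) = √2*√M)
y(A) = 2*A*(-7 + A) (y(A) = (-7 + A)*(2*A) = 2*A*(-7 + A))
m(F) = (60 + F)/(F + 4*√3*(-7 + 2*√3)) (m(F) = (60 + F)/(F + 2*(√2*√6)*(-7 + √2*√6)) = (60 + F)/(F + 2*(2*√3)*(-7 + 2*√3)) = (60 + F)/(F + 4*√3*(-7 + 2*√3)))
m(-114) + 13960 = (60 - 114)/(24 - 114 - 28*√3) + 13960 = -54/(-90 - 28*√3) + 13960 = 13960 - 54/(-90 - 28*√3)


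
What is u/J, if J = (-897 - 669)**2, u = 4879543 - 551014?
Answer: 1442843/817452 ≈ 1.7650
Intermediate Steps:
u = 4328529
J = 2452356 (J = (-1566)**2 = 2452356)
u/J = 4328529/2452356 = 4328529*(1/2452356) = 1442843/817452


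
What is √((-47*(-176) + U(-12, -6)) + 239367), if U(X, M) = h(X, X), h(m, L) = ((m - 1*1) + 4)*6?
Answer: 13*√1465 ≈ 497.58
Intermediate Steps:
h(m, L) = 18 + 6*m (h(m, L) = ((m - 1) + 4)*6 = ((-1 + m) + 4)*6 = (3 + m)*6 = 18 + 6*m)
U(X, M) = 18 + 6*X
√((-47*(-176) + U(-12, -6)) + 239367) = √((-47*(-176) + (18 + 6*(-12))) + 239367) = √((8272 + (18 - 72)) + 239367) = √((8272 - 54) + 239367) = √(8218 + 239367) = √247585 = 13*√1465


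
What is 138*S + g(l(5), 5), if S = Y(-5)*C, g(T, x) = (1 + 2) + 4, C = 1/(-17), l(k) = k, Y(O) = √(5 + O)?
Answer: 7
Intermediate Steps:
C = -1/17 ≈ -0.058824
g(T, x) = 7 (g(T, x) = 3 + 4 = 7)
S = 0 (S = √(5 - 5)*(-1/17) = √0*(-1/17) = 0*(-1/17) = 0)
138*S + g(l(5), 5) = 138*0 + 7 = 0 + 7 = 7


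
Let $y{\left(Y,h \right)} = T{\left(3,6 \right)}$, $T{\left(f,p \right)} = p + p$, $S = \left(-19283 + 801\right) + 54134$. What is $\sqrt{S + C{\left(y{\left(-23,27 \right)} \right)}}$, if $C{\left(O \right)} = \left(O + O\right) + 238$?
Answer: $\sqrt{35914} \approx 189.51$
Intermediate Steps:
$S = 35652$ ($S = -18482 + 54134 = 35652$)
$T{\left(f,p \right)} = 2 p$
$y{\left(Y,h \right)} = 12$ ($y{\left(Y,h \right)} = 2 \cdot 6 = 12$)
$C{\left(O \right)} = 238 + 2 O$ ($C{\left(O \right)} = 2 O + 238 = 238 + 2 O$)
$\sqrt{S + C{\left(y{\left(-23,27 \right)} \right)}} = \sqrt{35652 + \left(238 + 2 \cdot 12\right)} = \sqrt{35652 + \left(238 + 24\right)} = \sqrt{35652 + 262} = \sqrt{35914}$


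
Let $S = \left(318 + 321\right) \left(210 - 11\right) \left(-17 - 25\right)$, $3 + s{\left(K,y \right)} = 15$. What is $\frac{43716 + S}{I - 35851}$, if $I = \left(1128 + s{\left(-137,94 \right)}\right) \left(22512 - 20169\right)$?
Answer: $- \frac{5297046}{2635169} \approx -2.0101$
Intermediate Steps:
$s{\left(K,y \right)} = 12$ ($s{\left(K,y \right)} = -3 + 15 = 12$)
$S = -5340762$ ($S = 639 \cdot 199 \left(-17 - 25\right) = 127161 \left(-42\right) = -5340762$)
$I = 2671020$ ($I = \left(1128 + 12\right) \left(22512 - 20169\right) = 1140 \cdot 2343 = 2671020$)
$\frac{43716 + S}{I - 35851} = \frac{43716 - 5340762}{2671020 - 35851} = - \frac{5297046}{2635169}$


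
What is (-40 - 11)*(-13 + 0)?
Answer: 663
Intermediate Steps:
(-40 - 11)*(-13 + 0) = -51*(-13) = 663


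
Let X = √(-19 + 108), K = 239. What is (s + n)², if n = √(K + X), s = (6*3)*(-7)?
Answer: (126 - √(239 + √89))² ≈ 12152.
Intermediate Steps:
X = √89 ≈ 9.4340
s = -126 (s = 18*(-7) = -126)
n = √(239 + √89) ≈ 15.762
(s + n)² = (-126 + √(239 + √89))²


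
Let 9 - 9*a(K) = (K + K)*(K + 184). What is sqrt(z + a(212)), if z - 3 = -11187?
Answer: I*sqrt(29839) ≈ 172.74*I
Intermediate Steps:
a(K) = 1 - 2*K*(184 + K)/9 (a(K) = 1 - (K + K)*(K + 184)/9 = 1 - 2*K*(184 + K)/9)
z = -11184 (z = 3 - 11187 = -11184)
sqrt(z + a(212)) = sqrt(-11184 + (1 - 368/9*212 - 2/9*212**2)) = sqrt(-11184 + (1 - 78016/9 - 2/9*44944)) = sqrt(-11184 + (1 - 78016/9 - 89888/9)) = sqrt(-11184 - 18655) = sqrt(-29839) = I*sqrt(29839)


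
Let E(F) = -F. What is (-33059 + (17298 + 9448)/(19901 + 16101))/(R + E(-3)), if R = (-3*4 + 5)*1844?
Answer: 595081686/232302905 ≈ 2.5617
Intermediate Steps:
R = -12908 (R = (-12 + 5)*1844 = -7*1844 = -12908)
(-33059 + (17298 + 9448)/(19901 + 16101))/(R + E(-3)) = (-33059 + (17298 + 9448)/(19901 + 16101))/(-12908 - 1*(-3)) = (-33059 + 26746/36002)/(-12908 + 3) = (-33059 + 26746*(1/36002))/(-12905) = (-33059 + 13373/18001)*(-1/12905) = -595081686/18001*(-1/12905) = 595081686/232302905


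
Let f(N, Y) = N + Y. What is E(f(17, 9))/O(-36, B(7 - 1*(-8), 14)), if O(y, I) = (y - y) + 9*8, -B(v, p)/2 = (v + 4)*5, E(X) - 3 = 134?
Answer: 137/72 ≈ 1.9028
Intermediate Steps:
E(X) = 137 (E(X) = 3 + 134 = 137)
B(v, p) = -40 - 10*v (B(v, p) = -2*(v + 4)*5 = -2*(4 + v)*5 = -2*(20 + 5*v) = -40 - 10*v)
O(y, I) = 72 (O(y, I) = 0 + 72 = 72)
E(f(17, 9))/O(-36, B(7 - 1*(-8), 14)) = 137/72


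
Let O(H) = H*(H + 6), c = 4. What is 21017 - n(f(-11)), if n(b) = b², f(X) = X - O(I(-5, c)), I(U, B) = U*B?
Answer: -63664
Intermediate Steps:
I(U, B) = B*U
O(H) = H*(6 + H)
f(X) = -280 + X (f(X) = X - 4*(-5)*(6 + 4*(-5)) = X - (-20)*(6 - 20) = X - (-20)*(-14) = X - 1*280 = X - 280 = -280 + X)
21017 - n(f(-11)) = 21017 - (-280 - 11)² = 21017 - 1*(-291)² = 21017 - 1*84681 = 21017 - 84681 = -63664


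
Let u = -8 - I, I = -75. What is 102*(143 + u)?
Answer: 21420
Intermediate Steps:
u = 67 (u = -8 - 1*(-75) = -8 + 75 = 67)
102*(143 + u) = 102*(143 + 67) = 102*210 = 21420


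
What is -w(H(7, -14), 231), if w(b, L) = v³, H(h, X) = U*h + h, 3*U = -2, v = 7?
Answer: -343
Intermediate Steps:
U = -⅔ (U = (⅓)*(-2) = -⅔ ≈ -0.66667)
H(h, X) = h/3 (H(h, X) = -2*h/3 + h = h/3)
w(b, L) = 343 (w(b, L) = 7³ = 343)
-w(H(7, -14), 231) = -1*343 = -343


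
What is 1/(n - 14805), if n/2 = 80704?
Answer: 1/146603 ≈ 6.8211e-6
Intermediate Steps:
n = 161408 (n = 2*80704 = 161408)
1/(n - 14805) = 1/(161408 - 14805) = 1/146603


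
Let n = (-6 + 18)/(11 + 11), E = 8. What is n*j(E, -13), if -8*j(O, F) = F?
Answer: 39/44 ≈ 0.88636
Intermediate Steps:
n = 6/11 (n = 12/22 = 12*(1/22) = 6/11 ≈ 0.54545)
j(O, F) = -F/8
n*j(E, -13) = 6*(-⅛*(-13))/11 = (6/11)*(13/8) = 39/44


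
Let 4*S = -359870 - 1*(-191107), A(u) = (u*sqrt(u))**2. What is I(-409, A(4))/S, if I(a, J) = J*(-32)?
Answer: 8192/168763 ≈ 0.048541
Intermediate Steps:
A(u) = u**3 (A(u) = (u**(3/2))**2 = u**3)
I(a, J) = -32*J
S = -168763/4 (S = (-359870 - 1*(-191107))/4 = (-359870 + 191107)/4 = (1/4)*(-168763) = -168763/4 ≈ -42191.)
I(-409, A(4))/S = (-32*4**3)/(-168763/4) = -32*64*(-4/168763) = -2048*(-4/168763) = 8192/168763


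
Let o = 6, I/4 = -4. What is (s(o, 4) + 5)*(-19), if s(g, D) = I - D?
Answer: 285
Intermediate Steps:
I = -16 (I = 4*(-4) = -16)
s(g, D) = -16 - D
(s(o, 4) + 5)*(-19) = ((-16 - 1*4) + 5)*(-19) = ((-16 - 4) + 5)*(-19) = (-20 + 5)*(-19) = -15*(-19) = 285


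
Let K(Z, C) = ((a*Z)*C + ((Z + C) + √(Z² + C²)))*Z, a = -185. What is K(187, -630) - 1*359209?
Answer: 4075194900 + 187*√431869 ≈ 4.0753e+9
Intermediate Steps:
K(Z, C) = Z*(C + Z + √(C² + Z²) - 185*C*Z) (K(Z, C) = ((-185*Z)*C + ((Z + C) + √(Z² + C²)))*Z = (-185*C*Z + ((C + Z) + √(C² + Z²)))*Z = (-185*C*Z + (C + Z + √(C² + Z²)))*Z = (C + Z + √(C² + Z²) - 185*C*Z)*Z = Z*(C + Z + √(C² + Z²) - 185*C*Z))
K(187, -630) - 1*359209 = 187*(-630 + 187 + √((-630)² + 187²) - 185*(-630)*187) - 1*359209 = 187*(-630 + 187 + √(396900 + 34969) + 21794850) - 359209 = 187*(-630 + 187 + √431869 + 21794850) - 359209 = 187*(21794407 + √431869) - 359209 = (4075554109 + 187*√431869) - 359209 = 4075194900 + 187*√431869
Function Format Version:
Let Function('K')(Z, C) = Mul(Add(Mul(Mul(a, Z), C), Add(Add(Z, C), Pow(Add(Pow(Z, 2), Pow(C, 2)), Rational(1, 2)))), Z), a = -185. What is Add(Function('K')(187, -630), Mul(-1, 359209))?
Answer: Add(4075194900, Mul(187, Pow(431869, Rational(1, 2)))) ≈ 4.0753e+9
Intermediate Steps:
Function('K')(Z, C) = Mul(Z, Add(C, Z, Pow(Add(Pow(C, 2), Pow(Z, 2)), Rational(1, 2)), Mul(-185, C, Z))) (Function('K')(Z, C) = Mul(Add(Mul(Mul(-185, Z), C), Add(Add(Z, C), Pow(Add(Pow(Z, 2), Pow(C, 2)), Rational(1, 2)))), Z) = Mul(Add(Mul(-185, C, Z), Add(Add(C, Z), Pow(Add(Pow(C, 2), Pow(Z, 2)), Rational(1, 2)))), Z) = Mul(Add(Mul(-185, C, Z), Add(C, Z, Pow(Add(Pow(C, 2), Pow(Z, 2)), Rational(1, 2)))), Z) = Mul(Add(C, Z, Pow(Add(Pow(C, 2), Pow(Z, 2)), Rational(1, 2)), Mul(-185, C, Z)), Z) = Mul(Z, Add(C, Z, Pow(Add(Pow(C, 2), Pow(Z, 2)), Rational(1, 2)), Mul(-185, C, Z))))
Add(Function('K')(187, -630), Mul(-1, 359209)) = Add(Mul(187, Add(-630, 187, Pow(Add(Pow(-630, 2), Pow(187, 2)), Rational(1, 2)), Mul(-185, -630, 187))), Mul(-1, 359209)) = Add(Mul(187, Add(-630, 187, Pow(Add(396900, 34969), Rational(1, 2)), 21794850)), -359209) = Add(Mul(187, Add(-630, 187, Pow(431869, Rational(1, 2)), 21794850)), -359209) = Add(Mul(187, Add(21794407, Pow(431869, Rational(1, 2)))), -359209) = Add(Add(4075554109, Mul(187, Pow(431869, Rational(1, 2)))), -359209) = Add(4075194900, Mul(187, Pow(431869, Rational(1, 2))))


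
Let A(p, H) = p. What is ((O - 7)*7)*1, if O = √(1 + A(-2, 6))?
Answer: -49 + 7*I ≈ -49.0 + 7.0*I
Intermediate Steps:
O = I (O = √(1 - 2) = √(-1) = I ≈ 1.0*I)
((O - 7)*7)*1 = ((I - 7)*7)*1 = ((-7 + I)*7)*1 = (-49 + 7*I)*1 = -49 + 7*I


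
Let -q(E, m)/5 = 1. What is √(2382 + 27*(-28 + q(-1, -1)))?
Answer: √1491 ≈ 38.613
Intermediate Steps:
q(E, m) = -5 (q(E, m) = -5*1 = -5)
√(2382 + 27*(-28 + q(-1, -1))) = √(2382 + 27*(-28 - 5)) = √(2382 + 27*(-33)) = √(2382 - 891) = √1491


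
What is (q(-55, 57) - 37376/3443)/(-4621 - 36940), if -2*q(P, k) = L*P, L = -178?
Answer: 1299297/11007271 ≈ 0.11804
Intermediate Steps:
q(P, k) = 89*P (q(P, k) = -(-89)*P = 89*P)
(q(-55, 57) - 37376/3443)/(-4621 - 36940) = (89*(-55) - 37376/3443)/(-4621 - 36940) = (-4895 - 37376*1/3443)/(-41561) = (-4895 - 37376/3443)*(-1/41561) = -16890861/3443*(-1/41561) = 1299297/11007271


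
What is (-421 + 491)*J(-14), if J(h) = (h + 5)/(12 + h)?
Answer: 315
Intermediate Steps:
J(h) = (5 + h)/(12 + h)
(-421 + 491)*J(-14) = (-421 + 491)*((5 - 14)/(12 - 14)) = 70*(-9/(-2)) = 70*(-1/2*(-9)) = 70*(9/2) = 315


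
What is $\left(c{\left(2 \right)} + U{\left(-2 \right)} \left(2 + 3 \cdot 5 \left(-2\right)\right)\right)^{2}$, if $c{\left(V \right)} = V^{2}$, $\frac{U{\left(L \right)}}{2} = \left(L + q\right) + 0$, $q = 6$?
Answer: $48400$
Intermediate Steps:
$U{\left(L \right)} = 12 + 2 L$ ($U{\left(L \right)} = 2 \left(\left(L + 6\right) + 0\right) = 2 \left(\left(6 + L\right) + 0\right) = 2 \left(6 + L\right) = 12 + 2 L$)
$\left(c{\left(2 \right)} + U{\left(-2 \right)} \left(2 + 3 \cdot 5 \left(-2\right)\right)\right)^{2} = \left(2^{2} + \left(12 + 2 \left(-2\right)\right) \left(2 + 3 \cdot 5 \left(-2\right)\right)\right)^{2} = \left(4 + \left(12 - 4\right) \left(2 + 3 \left(-10\right)\right)\right)^{2} = \left(4 + 8 \left(2 - 30\right)\right)^{2} = \left(4 + 8 \left(-28\right)\right)^{2} = \left(4 - 224\right)^{2} = \left(-220\right)^{2} = 48400$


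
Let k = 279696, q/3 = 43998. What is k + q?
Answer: 411690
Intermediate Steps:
q = 131994 (q = 3*43998 = 131994)
k + q = 279696 + 131994 = 411690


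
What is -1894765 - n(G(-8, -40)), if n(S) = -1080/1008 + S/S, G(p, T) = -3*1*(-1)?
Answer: -26526709/14 ≈ -1.8948e+6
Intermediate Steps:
G(p, T) = 3 (G(p, T) = -3*(-1) = 3)
n(S) = -1/14 (n(S) = -1080*1/1008 + 1 = -15/14 + 1 = -1/14)
-1894765 - n(G(-8, -40)) = -1894765 - 1*(-1/14) = -1894765 + 1/14 = -26526709/14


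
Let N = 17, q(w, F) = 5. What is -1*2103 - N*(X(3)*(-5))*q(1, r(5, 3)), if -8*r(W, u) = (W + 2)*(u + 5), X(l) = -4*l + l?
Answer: -5928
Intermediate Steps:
X(l) = -3*l
r(W, u) = -(2 + W)*(5 + u)/8 (r(W, u) = -(W + 2)*(u + 5)/8 = -(2 + W)*(5 + u)/8)
-1*2103 - N*(X(3)*(-5))*q(1, r(5, 3)) = -1*2103 - 17*(-3*3*(-5))*5 = -2103 - 17*(-9*(-5))*5 = -2103 - 17*45*5 = -2103 - 765*5 = -2103 - 1*3825 = -2103 - 3825 = -5928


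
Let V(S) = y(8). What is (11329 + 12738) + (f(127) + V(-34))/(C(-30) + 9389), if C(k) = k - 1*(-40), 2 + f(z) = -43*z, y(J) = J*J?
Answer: 226200334/9399 ≈ 24066.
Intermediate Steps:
y(J) = J²
f(z) = -2 - 43*z
V(S) = 64 (V(S) = 8² = 64)
C(k) = 40 + k (C(k) = k + 40 = 40 + k)
(11329 + 12738) + (f(127) + V(-34))/(C(-30) + 9389) = (11329 + 12738) + ((-2 - 43*127) + 64)/((40 - 30) + 9389) = 24067 + ((-2 - 5461) + 64)/(10 + 9389) = 24067 + (-5463 + 64)/9399 = 24067 - 5399*1/9399 = 24067 - 5399/9399 = 226200334/9399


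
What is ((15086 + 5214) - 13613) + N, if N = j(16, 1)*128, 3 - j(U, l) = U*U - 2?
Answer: -25441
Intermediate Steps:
j(U, l) = 5 - U² (j(U, l) = 3 - (U*U - 2) = 3 - (U² - 2) = 3 - (-2 + U²) = 3 + (2 - U²) = 5 - U²)
N = -32128 (N = (5 - 1*16²)*128 = (5 - 1*256)*128 = (5 - 256)*128 = -251*128 = -32128)
((15086 + 5214) - 13613) + N = ((15086 + 5214) - 13613) - 32128 = (20300 - 13613) - 32128 = 6687 - 32128 = -25441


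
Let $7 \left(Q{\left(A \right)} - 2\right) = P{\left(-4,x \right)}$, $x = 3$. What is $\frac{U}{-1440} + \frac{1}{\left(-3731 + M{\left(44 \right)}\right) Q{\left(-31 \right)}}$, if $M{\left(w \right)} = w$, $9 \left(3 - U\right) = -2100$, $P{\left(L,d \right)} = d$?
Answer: $- \frac{14823217}{90257760} \approx -0.16423$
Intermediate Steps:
$U = \frac{709}{3}$ ($U = 3 - - \frac{700}{3} = 3 + \frac{700}{3} = \frac{709}{3} \approx 236.33$)
$Q{\left(A \right)} = \frac{17}{7}$ ($Q{\left(A \right)} = 2 + \frac{1}{7} \cdot 3 = 2 + \frac{3}{7} = \frac{17}{7}$)
$\frac{U}{-1440} + \frac{1}{\left(-3731 + M{\left(44 \right)}\right) Q{\left(-31 \right)}} = \frac{709}{3 \left(-1440\right)} + \frac{1}{\left(-3731 + 44\right) \frac{17}{7}} = \frac{709}{3} \left(- \frac{1}{1440}\right) + \frac{1}{-3687} \cdot \frac{7}{17} = - \frac{709}{4320} - \frac{7}{62679} = - \frac{14823217}{90257760}$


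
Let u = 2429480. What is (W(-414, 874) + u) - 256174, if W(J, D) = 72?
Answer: 2173378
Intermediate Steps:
(W(-414, 874) + u) - 256174 = (72 + 2429480) - 256174 = 2429552 - 256174 = 2173378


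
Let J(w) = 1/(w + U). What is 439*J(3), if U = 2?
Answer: 439/5 ≈ 87.800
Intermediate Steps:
J(w) = 1/(2 + w) (J(w) = 1/(w + 2) = 1/(2 + w))
439*J(3) = 439/(2 + 3) = 439/5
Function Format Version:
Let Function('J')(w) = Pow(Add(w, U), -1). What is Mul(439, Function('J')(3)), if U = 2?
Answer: Rational(439, 5) ≈ 87.800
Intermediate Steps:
Function('J')(w) = Pow(Add(2, w), -1) (Function('J')(w) = Pow(Add(w, 2), -1) = Pow(Add(2, w), -1))
Mul(439, Function('J')(3)) = Mul(439, Pow(Add(2, 3), -1)) = Mul(439, Pow(5, -1)) = Mul(439, Rational(1, 5)) = Rational(439, 5)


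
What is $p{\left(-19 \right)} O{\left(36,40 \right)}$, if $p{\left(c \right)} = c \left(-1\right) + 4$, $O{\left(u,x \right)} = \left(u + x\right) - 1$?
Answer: $1725$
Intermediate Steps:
$O{\left(u,x \right)} = -1 + u + x$
$p{\left(c \right)} = 4 - c$ ($p{\left(c \right)} = - c + 4 = 4 - c$)
$p{\left(-19 \right)} O{\left(36,40 \right)} = \left(4 - -19\right) \left(-1 + 36 + 40\right) = \left(4 + 19\right) 75 = 23 \cdot 75 = 1725$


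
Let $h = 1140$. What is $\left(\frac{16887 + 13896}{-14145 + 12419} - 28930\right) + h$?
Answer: $- \frac{47996323}{1726} \approx -27808.0$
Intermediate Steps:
$\left(\frac{16887 + 13896}{-14145 + 12419} - 28930\right) + h = \left(\frac{16887 + 13896}{-14145 + 12419} - 28930\right) + 1140 = \left(\frac{30783}{-1726} - 28930\right) + 1140 = \left(30783 \left(- \frac{1}{1726}\right) - 28930\right) + 1140 = \left(- \frac{30783}{1726} - 28930\right) + 1140 = - \frac{49963963}{1726} + 1140 = - \frac{47996323}{1726}$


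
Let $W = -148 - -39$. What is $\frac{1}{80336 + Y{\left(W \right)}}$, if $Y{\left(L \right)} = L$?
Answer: $\frac{1}{80227} \approx 1.2465 \cdot 10^{-5}$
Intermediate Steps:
$W = -109$ ($W = -148 + 39 = -109$)
$\frac{1}{80336 + Y{\left(W \right)}} = \frac{1}{80336 - 109} = \frac{1}{80227}$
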